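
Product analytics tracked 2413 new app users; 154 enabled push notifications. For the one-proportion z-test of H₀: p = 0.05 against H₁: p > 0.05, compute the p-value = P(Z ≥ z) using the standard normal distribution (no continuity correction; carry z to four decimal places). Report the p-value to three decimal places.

p-value = 0.001

p̂ = 154/2413 = 0.06382.
Under H₀, SE = √(p₀(1−p₀)/n) = √(0.05·0.95/2413) = √0.000019685 = 0.004437.
Test statistic (full precision, shown to 4 dp): z = (154/2413 − 0.05)/SE₀ ≈ 3.1151.
From the standard normal, P(Z ≥ z) = 0.001.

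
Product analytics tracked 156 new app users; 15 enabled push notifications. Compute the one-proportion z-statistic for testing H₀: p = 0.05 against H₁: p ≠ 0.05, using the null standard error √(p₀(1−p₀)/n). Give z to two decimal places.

z = 2.64

p̂ = 15/156 = 0.09615.
Under H₀, SE = √(p₀(1−p₀)/n) = √(0.05·0.95/156) = √0.000304487 = 0.017450.
z = (0.09615 − 0.05)/0.017450 = 0.04615/0.017450 = 2.64.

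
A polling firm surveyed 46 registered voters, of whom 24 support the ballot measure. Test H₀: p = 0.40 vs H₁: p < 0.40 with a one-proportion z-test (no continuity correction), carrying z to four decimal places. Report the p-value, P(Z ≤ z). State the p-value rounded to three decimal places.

With x = 24 successes in n = 46, p̂ = 0.52174.
Under H₀, SE = √(p₀(1−p₀)/n) = √(0.40·0.60/46) = √0.005217391 = 0.072232.
Test statistic (full precision, shown to 4 dp): z = (24/46 − 0.40)/SE₀ ≈ 1.6854.
From the standard normal, P(Z ≤ z) = 0.954.

p-value = 0.954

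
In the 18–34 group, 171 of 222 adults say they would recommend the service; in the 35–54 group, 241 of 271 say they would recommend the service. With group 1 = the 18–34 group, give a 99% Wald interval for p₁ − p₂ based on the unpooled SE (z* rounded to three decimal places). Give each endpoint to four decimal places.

(-0.2068, -0.0313)

p̂₁ = 171/222 = 0.77027, p̂₂ = 241/271 = 0.88930; p̂₁ − p̂₂ = -0.11903.
SE = √(0.000797090 + 0.000363271) = √0.001160361 = 0.034064.
For 99% confidence, z* = 2.576. Margin of error = 0.08775.
Interval: -0.11903 ± 0.08775 → (-0.2068, -0.0313).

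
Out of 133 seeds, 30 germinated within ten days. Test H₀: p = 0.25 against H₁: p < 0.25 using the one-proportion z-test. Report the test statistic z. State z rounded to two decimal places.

The sample proportion is 30/133 = 0.22556.
Under H₀, SE = √(p₀(1−p₀)/n) = √(0.25·0.75/133) = √0.001409774 = 0.037547.
Test statistic: z = -0.02444/0.037547 = -0.65.

z = -0.65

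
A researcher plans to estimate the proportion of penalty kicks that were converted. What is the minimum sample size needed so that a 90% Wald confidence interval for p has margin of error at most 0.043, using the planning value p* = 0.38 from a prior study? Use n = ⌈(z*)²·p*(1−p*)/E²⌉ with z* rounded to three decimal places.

n = 345

z* = 1.645 at the 90% level.
p*(1−p*) = 0.2356.
Required n before rounding: 2.706025 × 0.2356 / 0.043² = 344.802.
⌈344.802⌉ = 345.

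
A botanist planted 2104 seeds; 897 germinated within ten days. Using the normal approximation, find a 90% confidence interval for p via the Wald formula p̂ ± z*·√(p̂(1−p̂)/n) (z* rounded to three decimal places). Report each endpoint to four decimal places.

(0.4086, 0.4441)

Sample proportion p̂ = 897/2104 = 0.42633.
SE = √(p̂(1−p̂)/n) = √(0.244573/2104) = 0.010782.
The 90% critical value is z* = 1.645.
Margin = 1.645·0.010782 = 0.01774.
So the interval runs from 0.4086 to 0.4441.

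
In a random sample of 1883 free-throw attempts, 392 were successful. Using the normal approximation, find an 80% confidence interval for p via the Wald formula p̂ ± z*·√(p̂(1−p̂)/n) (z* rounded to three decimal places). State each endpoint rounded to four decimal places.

(0.1962, 0.2202)

With x = 392 successes in n = 1883, p̂ = 0.20818.
SE = √(p̂(1−p̂)/n) = √(0.164840/1883) = 0.009356.
For 80% confidence, z* = 1.282.
Margin of error: 1.282 × 0.009356 = 0.01199.
CI: 0.20818 ± 0.01199 = (0.1962, 0.2202).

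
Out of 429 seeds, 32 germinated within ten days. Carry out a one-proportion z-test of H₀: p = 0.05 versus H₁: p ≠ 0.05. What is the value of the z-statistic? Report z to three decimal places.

z = 2.337

p̂ = 32/429 = 0.07459.
SE₀ = √(0.05·0.95/429) = 0.010522.
Test statistic: z = 0.02459/0.010522 = 2.337.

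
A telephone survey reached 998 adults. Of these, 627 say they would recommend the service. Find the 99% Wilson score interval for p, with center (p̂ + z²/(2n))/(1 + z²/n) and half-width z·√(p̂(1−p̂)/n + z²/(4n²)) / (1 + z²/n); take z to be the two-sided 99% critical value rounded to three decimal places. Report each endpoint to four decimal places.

Here p̂ = 627/998 = 0.62826 and z = 2.576 (z² = 6.635776).
Denominator 1 + z²/n = 1 + 6.635776/998 = 1.006649.
Adjusted center: (0.62826 + z²/(2n))/1.006649 = 0.62741.
Radicand: p̂(1−p̂)/n + z²/(4n²) = 0.000234018 + 0.000001666 = 0.000235684.
Half-width = 2.576·√0.000235684/1.006649 = 0.03929.
CI: 0.62741 ± 0.03929 = (0.5881, 0.6667).

(0.5881, 0.6667)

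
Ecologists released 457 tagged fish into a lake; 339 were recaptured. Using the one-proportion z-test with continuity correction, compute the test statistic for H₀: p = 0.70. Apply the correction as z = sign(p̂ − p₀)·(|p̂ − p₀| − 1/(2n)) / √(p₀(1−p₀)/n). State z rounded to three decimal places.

With x = 339 successes in n = 457, p̂ = 0.74179. p̂ − p₀ = 0.041794.
Continuity correction 1/(2n) = 1/914 = 0.001094.
Corrected numerator: |0.041794| − 0.001094 = 0.040700.
Under H₀, SE = √(p₀(1−p₀)/n) = √(0.70·0.30/457) = √0.000459519 = 0.021436.
z = (+)0.040700/0.021436 = 1.899.

z = 1.899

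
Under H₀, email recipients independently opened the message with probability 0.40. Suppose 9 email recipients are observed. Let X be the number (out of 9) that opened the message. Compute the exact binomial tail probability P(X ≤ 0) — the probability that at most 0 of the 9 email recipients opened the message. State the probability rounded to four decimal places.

X ~ Binomial(n=9, p=0.40).
P(X ≤ 0) = C(9,0)·0.40^0·0.60^9.
= 0.010078 = 0.0101.

P = 0.0101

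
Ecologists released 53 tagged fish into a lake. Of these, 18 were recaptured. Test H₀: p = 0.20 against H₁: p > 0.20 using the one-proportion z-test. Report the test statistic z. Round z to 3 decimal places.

z = 2.541

With x = 18 successes in n = 53, p̂ = 0.33962.
Null standard error: √(0.20·0.80/53) = √0.003018868 = 0.054944.
z = (0.33962 − 0.20)/0.054944 = 0.13962/0.054944 = 2.541.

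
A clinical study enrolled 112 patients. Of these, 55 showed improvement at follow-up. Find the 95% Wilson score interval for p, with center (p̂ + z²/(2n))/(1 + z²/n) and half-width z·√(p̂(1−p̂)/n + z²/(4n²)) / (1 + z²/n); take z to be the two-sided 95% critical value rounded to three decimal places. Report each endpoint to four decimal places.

(0.4003, 0.5824)

p̂ = 55/112 = 0.49107; z = 1.960, so z² = 3.841600.
Denominator 1 + z²/n = 1 + 3.841600/112 = 1.034300.
Adjusted center: (0.49107 + z²/(2n))/1.034300 = 0.49137.
Radicand: p̂(1−p̂)/n + z²/(4n²) = 0.002231431 + 0.000076562 = 0.002307993.
Half-width = z·√(radicand)/denom = 1.960·0.048042/1.034300 = 0.09104.
Interval: 0.49137 ± 0.09104 → (0.4003, 0.5824).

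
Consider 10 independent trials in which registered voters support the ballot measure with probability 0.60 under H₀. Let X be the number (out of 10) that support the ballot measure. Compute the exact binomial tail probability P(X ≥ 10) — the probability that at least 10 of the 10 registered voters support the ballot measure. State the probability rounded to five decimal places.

P = 0.00605

X is binomial with n = 10 and p = 0.60.
P(X ≥ 10) = C(10,10)·0.60^10·0.40^0.
= 0.006047 = 0.00605.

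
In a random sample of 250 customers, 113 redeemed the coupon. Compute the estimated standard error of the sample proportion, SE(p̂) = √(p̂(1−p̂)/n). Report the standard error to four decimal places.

With x = 113 successes in n = 250, p̂ = 0.45200.
p̂(1−p̂) = 0.247696.
Dividing by n and taking the root: √0.000990784 = 0.0315.

SE = 0.0315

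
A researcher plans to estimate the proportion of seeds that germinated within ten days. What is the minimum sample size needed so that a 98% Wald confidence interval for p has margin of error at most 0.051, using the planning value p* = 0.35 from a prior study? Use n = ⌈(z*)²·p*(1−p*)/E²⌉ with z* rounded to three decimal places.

For 98% confidence, z* = 2.326.
p*(1−p*) = 0.35·0.65 = 0.2275.
Required n before rounding: 5.410276 × 0.2275 / 0.051² = 473.217.
⌈473.217⌉ = 474.

n = 474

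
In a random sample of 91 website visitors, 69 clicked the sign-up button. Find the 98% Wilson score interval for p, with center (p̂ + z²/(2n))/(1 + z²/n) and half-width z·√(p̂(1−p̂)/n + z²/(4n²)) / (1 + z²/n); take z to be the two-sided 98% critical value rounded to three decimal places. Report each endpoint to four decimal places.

(0.6413, 0.8462)

Here p̂ = 69/91 = 0.75824 and z = 2.326 (z² = 5.410276).
1 + z²/n = 1.059454.
Adjusted center: (0.75824 + z²/(2n))/1.059454 = 0.74375.
Radicand: p̂(1−p̂)/n + z²/(4n²) = 0.002014409 + 0.000163334 = 0.002177743.
Half-width = 2.326·√0.002177743/1.059454 = 0.10245.
So the interval runs from 0.6413 to 0.8462.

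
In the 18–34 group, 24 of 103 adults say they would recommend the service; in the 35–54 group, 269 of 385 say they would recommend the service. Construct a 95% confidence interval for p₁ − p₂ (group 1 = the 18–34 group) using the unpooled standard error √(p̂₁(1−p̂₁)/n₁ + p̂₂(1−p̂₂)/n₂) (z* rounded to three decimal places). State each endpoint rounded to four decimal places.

(-0.5593, -0.3721)

p̂₁ = 0.23301, p̂₂ = 0.69870, so the observed difference is -0.46569.
SE = √(0.001735109 + 0.000546799) = √0.002281908 = 0.047769.
The 95% critical value is z* = 1.960. Margin = 1.960·0.047769 = 0.09363.
So the interval runs from -0.5593 to -0.3721.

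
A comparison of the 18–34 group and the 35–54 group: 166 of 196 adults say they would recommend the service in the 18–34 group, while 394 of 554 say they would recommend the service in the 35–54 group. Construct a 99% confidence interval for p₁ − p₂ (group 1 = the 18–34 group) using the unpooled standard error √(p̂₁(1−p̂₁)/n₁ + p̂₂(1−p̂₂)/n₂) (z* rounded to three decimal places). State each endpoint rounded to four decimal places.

(0.0530, 0.2185)

p̂₁ = 0.84694, p̂₂ = 0.71119, so the observed difference is 0.13575.
SE = √(0.000661395 + 0.000370755) = √0.001032150 = 0.032127.
The 99% critical value is z* = 2.576. Margin = 2.576·0.032127 = 0.08276.
CI: 0.13575 ± 0.08276 = (0.0530, 0.2185).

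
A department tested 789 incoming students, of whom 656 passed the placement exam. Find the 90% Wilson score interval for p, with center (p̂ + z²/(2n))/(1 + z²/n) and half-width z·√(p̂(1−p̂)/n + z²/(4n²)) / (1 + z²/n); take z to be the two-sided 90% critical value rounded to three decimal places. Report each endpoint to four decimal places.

p̂ = 656/789 = 0.83143; z = 1.645, so z² = 2.706025.
Denominator 1 + z²/n = 1 + 2.706025/789 = 1.003430.
Center = (0.83143 + 0.001715)/1.003430 = 0.83030.
Radicand: p̂(1−p̂)/n + z²/(4n²) = 0.000177633 + 0.000001087 = 0.000178720.
Half-width = 1.645·√0.000178720/1.003430 = 0.02192.
So the interval runs from 0.8084 to 0.8522.

(0.8084, 0.8522)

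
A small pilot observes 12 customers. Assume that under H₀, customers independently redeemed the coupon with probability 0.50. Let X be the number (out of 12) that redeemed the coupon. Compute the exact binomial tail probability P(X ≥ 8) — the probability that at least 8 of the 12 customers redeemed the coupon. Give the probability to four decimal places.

X ~ Binomial(n=12, p=0.50).
P(X ≥ 8) = Σ_{j=8}^{12} C(12,j)·0.50^j·0.50^{12−j}.
= 0.120850 + 0.053711 + 0.016113 + 0.002930 + 0.000244 = 0.1938.

P = 0.1938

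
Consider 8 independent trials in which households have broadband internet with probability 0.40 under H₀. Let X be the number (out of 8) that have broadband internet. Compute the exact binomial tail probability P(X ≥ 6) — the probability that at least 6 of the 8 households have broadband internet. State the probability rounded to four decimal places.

P = 0.0498

X ~ Binomial(n=8, p=0.40).
P(X ≥ 6) = C(8,6)·0.40^6·0.60^2 + C(8,7)·0.40^7·0.60^1 + C(8,8)·0.40^8·0.60^0.
= 0.041288 + 0.007864 + 0.000655 = 0.0498.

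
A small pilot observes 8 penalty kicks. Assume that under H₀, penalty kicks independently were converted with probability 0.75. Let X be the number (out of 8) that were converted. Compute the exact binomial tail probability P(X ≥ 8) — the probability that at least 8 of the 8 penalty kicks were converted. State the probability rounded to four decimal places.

X is binomial with n = 8 and p = 0.75.
P(X ≥ 8) = C(8,8)·0.75^8·0.25^0.
= 0.100113 = 0.1001.

P = 0.1001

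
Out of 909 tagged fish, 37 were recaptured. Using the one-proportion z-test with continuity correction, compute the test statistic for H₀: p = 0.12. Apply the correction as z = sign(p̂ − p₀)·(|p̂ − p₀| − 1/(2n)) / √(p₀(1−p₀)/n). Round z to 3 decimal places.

z = -7.306

Sample proportion p̂ = 37/909 = 0.04070. p̂ − p₀ = -0.079296.
Continuity correction 1/(2n) = 1/1818 = 0.000550.
Corrected numerator: |-0.079296| − 0.000550 = 0.078746.
Null standard error: √(0.12·0.88/909) = √0.000116172 = 0.010778.
z = −0.078746/0.010778 = -7.306.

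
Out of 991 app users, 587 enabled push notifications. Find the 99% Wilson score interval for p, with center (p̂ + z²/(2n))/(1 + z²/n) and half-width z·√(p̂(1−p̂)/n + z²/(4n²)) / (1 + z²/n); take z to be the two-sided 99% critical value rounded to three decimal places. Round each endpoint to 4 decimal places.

Here p̂ = 587/991 = 0.59233 and z = 2.576 (z² = 6.635776).
Denominator 1 + z²/n = 1 + 6.635776/991 = 1.006696.
Adjusted center: (0.59233 + z²/(2n))/1.006696 = 0.59172.
Radicand: p̂(1−p̂)/n + z²/(4n²) = 0.000243668 + 0.000001689 = 0.000245357.
Half-width = z·√(radicand)/denom = 2.576·0.015664/1.006696 = 0.04008.
So the interval runs from 0.5516 to 0.6318.

(0.5516, 0.6318)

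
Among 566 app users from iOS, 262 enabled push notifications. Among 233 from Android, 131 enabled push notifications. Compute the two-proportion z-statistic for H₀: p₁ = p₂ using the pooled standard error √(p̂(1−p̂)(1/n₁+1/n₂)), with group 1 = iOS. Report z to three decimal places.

p̂₁ = 262/566 = 0.46290, p̂₂ = 131/233 = 0.56223.
Pooled p̂ = (262+131)/(566+233) = 393/799 = 0.49186.
Pooled SE = √[0.2499338·0.00605863] ≈ 0.038913.
z = -0.09933/0.038913 = -2.553.

z = -2.553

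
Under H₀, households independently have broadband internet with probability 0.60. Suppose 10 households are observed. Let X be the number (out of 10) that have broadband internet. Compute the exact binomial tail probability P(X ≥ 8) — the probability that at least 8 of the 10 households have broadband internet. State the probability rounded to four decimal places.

P = 0.1673

X is binomial with n = 10 and p = 0.60.
P(X ≥ 8) = C(10,8)·0.60^8·0.40^2 + C(10,9)·0.60^9·0.40^1 + C(10,10)·0.60^10·0.40^0.
= 0.120932 + 0.040311 + 0.006047 = 0.1673.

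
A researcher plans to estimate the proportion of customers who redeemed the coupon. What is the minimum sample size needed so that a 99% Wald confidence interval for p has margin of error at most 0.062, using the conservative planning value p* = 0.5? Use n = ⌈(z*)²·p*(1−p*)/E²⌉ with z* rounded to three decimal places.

n = 432

z* = 2.576 at the 99% level.
p*(1−p*) = 0.50·0.50 = 0.2500.
(z*)²·p*(1−p*)/E² = 6.635776·0.2500/0.003844 = 431.567.
⌈431.567⌉ = 432.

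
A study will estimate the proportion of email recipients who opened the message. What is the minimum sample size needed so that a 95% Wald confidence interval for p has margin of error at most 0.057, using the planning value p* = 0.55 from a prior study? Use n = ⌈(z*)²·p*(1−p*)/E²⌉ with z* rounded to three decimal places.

n = 293

The 95% critical value is z* = 1.960.
p*(1−p*) = 0.55·0.45 = 0.2475.
(z*)²·p*(1−p*)/E² = 3.841600·0.2475/0.003249 = 292.643.
Rounding up, n = 293.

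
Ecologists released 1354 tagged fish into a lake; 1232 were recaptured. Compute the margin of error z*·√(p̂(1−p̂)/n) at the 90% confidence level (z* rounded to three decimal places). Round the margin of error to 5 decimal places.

The sample proportion is 1232/1354 = 0.90990.
SE = √(p̂(1−p̂)/n) = √(0.081985/1354) = 0.007781.
z* = 1.645 at the 90% level.
Margin of error = z*·SE = 1.645 × 0.007781 = 0.01280.

ME = 0.01280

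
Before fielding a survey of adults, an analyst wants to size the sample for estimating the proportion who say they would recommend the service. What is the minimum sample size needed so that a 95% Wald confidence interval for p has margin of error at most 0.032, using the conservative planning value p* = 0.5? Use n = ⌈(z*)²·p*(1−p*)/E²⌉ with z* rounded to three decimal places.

n = 938

z* = 1.960 at the 95% level.
p*(1−p*) = 0.50·0.50 = 0.2500.
(z*)²·p*(1−p*)/E² = 3.841600·0.2500/0.001024 = 937.891.
⌈937.891⌉ = 938.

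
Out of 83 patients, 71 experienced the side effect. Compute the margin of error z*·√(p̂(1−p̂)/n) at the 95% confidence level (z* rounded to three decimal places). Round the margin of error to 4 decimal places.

With x = 71 successes in n = 83, p̂ = 0.85542.
Standard error of p̂: √(0.123675/83) = √0.001490065 = 0.038601.
The 95% critical value is z* = 1.960.
ME = 1.960·0.038601 = 0.0757.

ME = 0.0757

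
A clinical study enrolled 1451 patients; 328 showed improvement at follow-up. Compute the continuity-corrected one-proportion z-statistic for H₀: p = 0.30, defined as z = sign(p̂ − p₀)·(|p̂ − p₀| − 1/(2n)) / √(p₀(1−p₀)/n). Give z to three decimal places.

z = -6.118

Sample proportion p̂ = 328/1451 = 0.22605. p̂ − p₀ = -0.073949.
1/(2n) = 0.000345.
Corrected numerator: |-0.073949| − 0.000345 = 0.073604.
SE₀ = √(0.30·0.70/1451) = 0.012030.
z = (−)0.073604/0.012030 = -6.118.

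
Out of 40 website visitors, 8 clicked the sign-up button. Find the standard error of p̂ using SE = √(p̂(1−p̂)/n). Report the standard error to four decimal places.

SE = 0.0632

With x = 8 successes in n = 40, p̂ = 0.20000.
p̂(1−p̂) = 0.160000.
SE = √(0.160000/40) = 0.0632.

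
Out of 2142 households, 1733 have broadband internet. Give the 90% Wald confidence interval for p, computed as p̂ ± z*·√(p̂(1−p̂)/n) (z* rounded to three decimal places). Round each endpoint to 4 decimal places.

(0.7951, 0.8230)

The sample proportion is 1733/2142 = 0.80906.
SE = √(p̂(1−p̂)/n) = √(0.154484/2142) = 0.008492.
The 90% critical value is z* = 1.645.
Margin = 1.645·0.008492 = 0.01397.
Interval: 0.80906 ± 0.01397 → (0.7951, 0.8230).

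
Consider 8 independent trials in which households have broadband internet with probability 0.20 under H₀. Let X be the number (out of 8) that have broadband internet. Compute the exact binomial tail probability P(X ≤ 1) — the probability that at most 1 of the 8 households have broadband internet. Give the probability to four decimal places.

P = 0.5033

X ~ Binomial(n=8, p=0.20).
P(X ≤ 1) = C(8,0)·0.20^0·0.80^8 + C(8,1)·0.20^1·0.80^7.
= 0.167772 + 0.335544 = 0.5033.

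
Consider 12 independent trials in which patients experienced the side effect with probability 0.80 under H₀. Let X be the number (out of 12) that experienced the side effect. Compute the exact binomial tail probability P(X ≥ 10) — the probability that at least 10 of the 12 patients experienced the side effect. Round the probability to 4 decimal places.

P = 0.5583

X ~ Binomial(n=12, p=0.80).
P(X ≥ 10) = C(12,10)·0.80^10·0.20^2 + C(12,11)·0.80^11·0.20^1 + C(12,12)·0.80^12·0.20^0.
= 0.283468 + 0.206158 + 0.068719 = 0.5583.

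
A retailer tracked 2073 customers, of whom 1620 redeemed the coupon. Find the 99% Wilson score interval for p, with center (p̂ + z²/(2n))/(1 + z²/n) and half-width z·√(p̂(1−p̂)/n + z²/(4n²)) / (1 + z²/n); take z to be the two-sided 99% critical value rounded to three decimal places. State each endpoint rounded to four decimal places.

(0.7572, 0.8039)

Here p̂ = 1620/2073 = 0.78148 and z = 2.576 (z² = 6.635776).
Denominator 1 + z²/n = 1 + 6.635776/2073 = 1.003201.
Adjusted center: (0.78148 + z²/(2n))/1.003201 = 0.78058.
Radicand: p̂(1−p̂)/n + z²/(4n²) = 0.000082379 + 0.000000386 = 0.000082765.
Half-width = 2.576·√0.000082765/1.003201 = 0.02336.
Interval: 0.78058 ± 0.02336 → (0.7572, 0.8039).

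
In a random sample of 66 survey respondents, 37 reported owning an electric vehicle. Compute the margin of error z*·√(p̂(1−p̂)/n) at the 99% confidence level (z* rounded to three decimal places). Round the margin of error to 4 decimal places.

The sample proportion is 37/66 = 0.56061.
SE = √(p̂(1−p̂)/n) = √(0.246327/66) = 0.061092.
The 99% critical value is z* = 2.576.
Margin of error = z*·SE = 2.576 × 0.061092 = 0.1574.

ME = 0.1574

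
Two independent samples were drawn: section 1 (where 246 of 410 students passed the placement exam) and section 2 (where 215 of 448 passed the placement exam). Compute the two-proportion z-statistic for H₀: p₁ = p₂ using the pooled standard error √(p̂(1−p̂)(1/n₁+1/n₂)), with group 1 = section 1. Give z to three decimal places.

p̂₁ = 246/410 = 0.60000, p̂₂ = 215/448 = 0.47991.
Pooled p̂ = (246+215)/(410+448) = 461/858 = 0.53730.
SE = √[p̂(1−p̂)(1/n₁+1/n₂)] = √[0.53730·0.46270·(1/410+1/448)] ≈ 0.034078.
z = 0.12009/0.034078 = 3.524.

z = 3.524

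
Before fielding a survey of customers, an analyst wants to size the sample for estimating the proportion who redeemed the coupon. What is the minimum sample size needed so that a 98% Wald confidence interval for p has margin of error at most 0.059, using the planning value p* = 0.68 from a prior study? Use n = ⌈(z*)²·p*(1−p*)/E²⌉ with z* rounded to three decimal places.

z* = 2.326 at the 98% level.
p*(1−p*) = 0.68·0.32 = 0.2176.
(z*)²·p*(1−p*)/E² = 5.410276·0.2176/0.003481 = 338.201.
⌈338.201⌉ = 339.

n = 339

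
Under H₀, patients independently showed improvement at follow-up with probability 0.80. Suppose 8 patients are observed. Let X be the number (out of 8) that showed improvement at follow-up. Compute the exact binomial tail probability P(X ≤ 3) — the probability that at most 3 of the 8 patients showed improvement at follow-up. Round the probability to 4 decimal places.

P = 0.0104

X is binomial with n = 8 and p = 0.80.
P(X ≤ 3) = C(8,0)·0.80^0·0.20^8 + C(8,1)·0.80^1·0.20^7 + C(8,2)·0.80^2·0.20^6 + C(8,3)·0.80^3·0.20^5.
= 0.000003 + 0.000082 + 0.001147 + 0.009175 = 0.0104.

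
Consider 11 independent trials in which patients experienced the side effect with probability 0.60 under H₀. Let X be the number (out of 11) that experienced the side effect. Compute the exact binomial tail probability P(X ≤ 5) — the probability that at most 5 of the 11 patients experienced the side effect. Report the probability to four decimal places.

P = 0.2465

X ~ Binomial(n=11, p=0.60).
P(X ≤ 5) = Σ_{j=0}^{5} C(11,j)·0.60^j·0.40^{11−j}.
= 0.000042 + 0.000692 + 0.005190 + 0.023357 + 0.070071 + 0.147149 = 0.2465.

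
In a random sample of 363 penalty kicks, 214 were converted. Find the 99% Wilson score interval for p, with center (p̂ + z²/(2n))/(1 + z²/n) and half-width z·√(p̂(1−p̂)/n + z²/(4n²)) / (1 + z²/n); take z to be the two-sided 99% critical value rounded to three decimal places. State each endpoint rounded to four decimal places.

(0.5220, 0.6539)

p̂ = 214/363 = 0.58953; z = 2.576, so z² = 6.635776.
1 + z²/n = 1.018280.
Center = (0.58953 + 0.009140)/1.018280 = 0.58792.
Radicand: p̂(1−p̂)/n + z²/(4n²) = 0.000666623 + 0.000012590 = 0.000679213.
Half-width = z·√(radicand)/denom = 2.576·0.026062/1.018280 = 0.06593.
CI: 0.58792 ± 0.06593 = (0.5220, 0.6539).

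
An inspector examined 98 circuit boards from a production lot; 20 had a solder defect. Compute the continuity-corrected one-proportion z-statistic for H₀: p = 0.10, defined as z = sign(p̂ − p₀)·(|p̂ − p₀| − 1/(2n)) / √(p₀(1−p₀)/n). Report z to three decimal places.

Sample proportion p̂ = 20/98 = 0.20408. p̂ − p₀ = 0.104082.
Continuity correction 1/(2n) = 1/196 = 0.005102.
Corrected numerator: |0.104082| − 0.005102 = 0.098980.
Null standard error: √(0.10·0.90/98) = √0.000918367 = 0.030305.
z = +0.098980/0.030305 = 3.266.

z = 3.266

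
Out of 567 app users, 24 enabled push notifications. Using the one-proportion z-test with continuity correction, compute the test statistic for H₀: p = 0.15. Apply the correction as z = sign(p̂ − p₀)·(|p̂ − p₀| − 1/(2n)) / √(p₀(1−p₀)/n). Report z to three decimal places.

z = -7.121

p̂ = 24/567 = 0.04233. p̂ − p₀ = -0.107672.
Continuity correction 1/(2n) = 1/1134 = 0.000882.
Corrected numerator: |-0.107672| − 0.000882 = 0.106790.
Under H₀, SE = √(p₀(1−p₀)/n) = √(0.15·0.85/567) = √0.000224868 = 0.014996.
z = (−)0.106790/0.014996 = -7.121.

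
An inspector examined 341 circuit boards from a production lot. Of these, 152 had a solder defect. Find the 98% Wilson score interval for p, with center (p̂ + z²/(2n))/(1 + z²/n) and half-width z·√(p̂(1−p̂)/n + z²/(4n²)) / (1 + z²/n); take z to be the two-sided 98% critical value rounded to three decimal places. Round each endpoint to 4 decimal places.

(0.3845, 0.5087)

p̂ = 152/341 = 0.44575; z = 2.326, so z² = 5.410276.
1 + z²/n = 1.015866.
Adjusted center: (0.44575 + z²/(2n))/1.015866 = 0.44660.
Radicand: p̂(1−p̂)/n + z²/(4n²) = 0.000724506 + 0.000011632 = 0.000736138.
Half-width = 2.326·√0.000736138/1.015866 = 0.06212.
So the interval runs from 0.3845 to 0.5087.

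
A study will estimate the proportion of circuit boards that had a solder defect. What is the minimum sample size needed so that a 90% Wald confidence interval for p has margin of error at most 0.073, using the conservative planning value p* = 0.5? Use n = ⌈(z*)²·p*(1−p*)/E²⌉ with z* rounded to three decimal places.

n = 127

z* = 1.645 at the 90% level.
p*(1−p*) = 0.50·0.50 = 0.2500.
Required n before rounding: 2.706025 × 0.2500 / 0.073² = 126.948.
⌈126.948⌉ = 127.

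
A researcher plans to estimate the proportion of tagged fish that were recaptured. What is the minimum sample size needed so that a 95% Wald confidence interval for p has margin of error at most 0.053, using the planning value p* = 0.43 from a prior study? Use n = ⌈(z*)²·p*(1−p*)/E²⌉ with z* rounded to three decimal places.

z* = 1.960 at the 95% level.
p*(1−p*) = 0.43·0.57 = 0.2451.
(z*)²·p*(1−p*)/E² = 3.841600·0.2451/0.002809 = 335.200.
Rounding up, n = 336.

n = 336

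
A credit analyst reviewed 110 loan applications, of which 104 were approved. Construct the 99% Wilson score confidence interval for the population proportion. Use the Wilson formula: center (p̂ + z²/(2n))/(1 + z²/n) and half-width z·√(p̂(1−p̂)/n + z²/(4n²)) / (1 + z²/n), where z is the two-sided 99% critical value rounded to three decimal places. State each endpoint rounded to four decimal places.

(0.8603, 0.9799)

p̂ = 104/110 = 0.94545; z = 2.576, so z² = 6.635776.
Denominator 1 + z²/n = 1 + 6.635776/110 = 1.060325.
Adjusted center: (0.94545 + z²/(2n))/1.060325 = 0.92011.
Radicand: p̂(1−p̂)/n + z²/(4n²) = 0.000468820 + 0.000137103 = 0.000605923.
Half-width = 2.576·√0.000605923/1.060325 = 0.05980.
CI: 0.92011 ± 0.05980 = (0.8603, 0.9799).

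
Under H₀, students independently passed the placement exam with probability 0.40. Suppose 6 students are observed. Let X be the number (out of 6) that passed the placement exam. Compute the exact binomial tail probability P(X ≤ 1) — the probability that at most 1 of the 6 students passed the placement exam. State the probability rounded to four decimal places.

P = 0.2333

X is binomial with n = 6 and p = 0.40.
P(X ≤ 1) = C(6,0)·0.40^0·0.60^6 + C(6,1)·0.40^1·0.60^5.
= 0.046656 + 0.186624 = 0.2333.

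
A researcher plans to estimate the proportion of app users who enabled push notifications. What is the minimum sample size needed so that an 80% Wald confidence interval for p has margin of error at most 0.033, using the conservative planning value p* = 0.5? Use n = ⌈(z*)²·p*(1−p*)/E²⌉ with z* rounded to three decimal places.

z* = 1.282 at the 80% level.
p*(1−p*) = 0.50·0.50 = 0.2500.
(z*)²·p*(1−p*)/E² = 1.643524·0.2500/0.001089 = 377.301.
Rounding up, n = 378.

n = 378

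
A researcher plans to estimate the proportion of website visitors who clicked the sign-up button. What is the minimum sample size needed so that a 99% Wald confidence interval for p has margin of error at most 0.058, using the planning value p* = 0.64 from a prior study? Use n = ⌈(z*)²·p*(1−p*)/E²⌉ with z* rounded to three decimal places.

The 99% critical value is z* = 2.576.
p*(1−p*) = 0.64·0.36 = 0.2304.
Required n before rounding: 6.635776 × 0.2304 / 0.058² = 454.484.
⌈454.484⌉ = 455.

n = 455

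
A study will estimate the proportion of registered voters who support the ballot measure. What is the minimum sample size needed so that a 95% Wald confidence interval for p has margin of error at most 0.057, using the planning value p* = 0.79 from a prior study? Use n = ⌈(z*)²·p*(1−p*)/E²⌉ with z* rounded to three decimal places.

z* = 1.960 at the 95% level.
p*(1−p*) = 0.79·0.21 = 0.1659.
(z*)²·p*(1−p*)/E² = 3.841600·0.1659/0.003249 = 196.159.
Rounding up, n = 197.

n = 197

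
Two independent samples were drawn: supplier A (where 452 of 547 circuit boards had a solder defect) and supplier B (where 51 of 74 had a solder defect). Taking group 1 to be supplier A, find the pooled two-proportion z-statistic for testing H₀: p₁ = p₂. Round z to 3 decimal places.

Sample proportions: p̂₁ = 452/547 = 0.82633 and p̂₂ = 51/74 = 0.68919.
Pooling: p̂ = 503/621 = 0.80998.
SE = √[p̂(1−p̂)(1/n₁+1/n₂)] = √[0.80998·0.19002·(1/547+1/74)] ≈ 0.048593.
z = (p̂₁ − p̂₂)/SE = (0.82633 − 0.68919)/0.048593 = 0.13714/0.048593 = 2.822.

z = 2.822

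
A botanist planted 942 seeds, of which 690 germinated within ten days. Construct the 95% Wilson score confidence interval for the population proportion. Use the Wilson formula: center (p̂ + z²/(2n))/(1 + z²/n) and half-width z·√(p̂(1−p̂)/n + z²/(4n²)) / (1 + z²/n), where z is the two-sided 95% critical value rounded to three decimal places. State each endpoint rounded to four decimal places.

(0.7033, 0.7598)

Here p̂ = 690/942 = 0.73248 and z = 1.960 (z² = 3.841600).
Denominator 1 + z²/n = 1 + 3.841600/942 = 1.004078.
Adjusted center: (0.73248 + z²/(2n))/1.004078 = 0.73154.
Radicand: p̂(1−p̂)/n + z²/(4n²) = 0.000208016 + 0.000001082 = 0.000209098.
Half-width = 1.960·√0.000209098/1.004078 = 0.02823.
Interval: 0.73154 ± 0.02823 → (0.7033, 0.7598).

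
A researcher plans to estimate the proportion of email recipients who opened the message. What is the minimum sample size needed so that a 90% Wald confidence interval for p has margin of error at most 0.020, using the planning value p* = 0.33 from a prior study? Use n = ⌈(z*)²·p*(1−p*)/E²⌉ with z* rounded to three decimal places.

n = 1496

The 90% critical value is z* = 1.645.
p*(1−p*) = 0.2211.
Required n before rounding: 2.706025 × 0.2211 / 0.020² = 1495.755.
⌈1495.755⌉ = 1496.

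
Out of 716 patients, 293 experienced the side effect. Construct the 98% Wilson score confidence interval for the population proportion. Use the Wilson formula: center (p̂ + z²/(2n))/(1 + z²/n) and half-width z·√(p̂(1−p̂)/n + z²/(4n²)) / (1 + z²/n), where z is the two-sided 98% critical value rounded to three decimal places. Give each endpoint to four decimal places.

p̂ = 293/716 = 0.40922; z = 2.326, so z² = 5.410276.
1 + z²/n = 1.007556.
Center = (0.40922 + 0.003778)/1.007556 = 0.40990.
Radicand: p̂(1−p̂)/n + z²/(4n²) = 0.000337652 + 0.000002638 = 0.000340290.
Half-width = z·√(radicand)/denom = 2.326·0.018447/1.007556 = 0.04259.
Interval: 0.40990 ± 0.04259 → (0.3673, 0.4525).

(0.3673, 0.4525)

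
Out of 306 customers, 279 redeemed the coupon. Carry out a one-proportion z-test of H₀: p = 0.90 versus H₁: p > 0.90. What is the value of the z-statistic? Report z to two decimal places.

The sample proportion is 279/306 = 0.91176.
SE₀ = √(0.90·0.10/306) = 0.017150.
Test statistic: z = 0.01176/0.017150 = 0.69.

z = 0.69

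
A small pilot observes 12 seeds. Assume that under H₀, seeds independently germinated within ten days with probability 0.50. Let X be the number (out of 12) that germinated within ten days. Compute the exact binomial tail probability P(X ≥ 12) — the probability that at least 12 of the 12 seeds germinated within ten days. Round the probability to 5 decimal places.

P = 0.00024

X is binomial with n = 12 and p = 0.50.
P(X ≥ 12) = C(12,12)·0.50^12·0.50^0.
= 0.000244 = 0.00024.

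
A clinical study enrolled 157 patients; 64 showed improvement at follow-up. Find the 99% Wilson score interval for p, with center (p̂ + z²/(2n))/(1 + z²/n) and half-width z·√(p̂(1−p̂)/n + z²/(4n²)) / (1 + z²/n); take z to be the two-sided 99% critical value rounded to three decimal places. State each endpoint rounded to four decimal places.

Here p̂ = 64/157 = 0.40764 and z = 2.576 (z² = 6.635776).
1 + z²/n = 1.042266.
Center = (0.40764 + 0.021133)/1.042266 = 0.41139.
Radicand: p̂(1−p̂)/n + z²/(4n²) = 0.001538027 + 0.000067303 = 0.001605330.
Half-width = 2.576·√0.001605330/1.042266 = 0.09903.
CI: 0.41139 ± 0.09903 = (0.3124, 0.5104).

(0.3124, 0.5104)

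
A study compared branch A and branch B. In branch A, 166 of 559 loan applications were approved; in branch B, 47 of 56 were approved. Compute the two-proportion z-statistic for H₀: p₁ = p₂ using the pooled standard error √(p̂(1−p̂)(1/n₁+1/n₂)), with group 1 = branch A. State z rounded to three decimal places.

Sample proportions: p̂₁ = 166/559 = 0.29696 and p̂₂ = 47/56 = 0.83929.
Pooled p̂ = (166+47)/(559+56) = 213/615 = 0.34634.
SE = √[p̂(1−p̂)(1/n₁+1/n₂)] = √[0.34634·0.65366·(1/559+1/56)] ≈ 0.066691.
z = -0.54233/0.066691 = -8.132.

z = -8.132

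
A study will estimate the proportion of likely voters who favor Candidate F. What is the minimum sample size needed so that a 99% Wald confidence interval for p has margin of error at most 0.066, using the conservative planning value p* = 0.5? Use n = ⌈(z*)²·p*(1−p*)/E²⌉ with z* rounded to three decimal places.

n = 381

z* = 2.576 at the 99% level.
p*(1−p*) = 0.50·0.50 = 0.2500.
(z*)²·p*(1−p*)/E² = 6.635776·0.2500/0.004356 = 380.841.
Rounding up, n = 381.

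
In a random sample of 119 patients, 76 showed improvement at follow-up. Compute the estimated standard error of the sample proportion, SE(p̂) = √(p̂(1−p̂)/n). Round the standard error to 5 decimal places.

SE = 0.04404

The sample proportion is 76/119 = 0.63866.
p̂(1−p̂) = 0.230773.
SE = √(0.230773/119) = 0.04404.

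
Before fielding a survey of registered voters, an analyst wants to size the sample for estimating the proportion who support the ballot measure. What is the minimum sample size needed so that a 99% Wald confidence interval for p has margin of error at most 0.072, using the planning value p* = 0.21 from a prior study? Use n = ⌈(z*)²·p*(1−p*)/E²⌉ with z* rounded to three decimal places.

n = 213

For 99% confidence, z* = 2.576.
p*(1−p*) = 0.1659.
(z*)²·p*(1−p*)/E² = 6.635776·0.1659/0.005184 = 212.360.
⌈212.360⌉ = 213.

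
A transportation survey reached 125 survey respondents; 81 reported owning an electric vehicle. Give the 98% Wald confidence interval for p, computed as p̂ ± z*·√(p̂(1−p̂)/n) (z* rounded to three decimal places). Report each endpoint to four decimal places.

Sample proportion p̂ = 81/125 = 0.64800.
Standard error of p̂: √(0.228096/125) = √0.001824768 = 0.042717.
The 98% critical value is z* = 2.326.
Margin = 2.326·0.042717 = 0.09936.
So the interval runs from 0.5486 to 0.7474.

(0.5486, 0.7474)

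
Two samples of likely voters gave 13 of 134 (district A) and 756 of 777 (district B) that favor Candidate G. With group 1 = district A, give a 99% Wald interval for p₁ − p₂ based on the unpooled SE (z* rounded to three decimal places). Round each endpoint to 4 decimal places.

p̂₁ = 0.09701, p̂₂ = 0.97297, so the observed difference is -0.87596.
SE = √(0.000653754 + 0.000033844) = √0.000687598 = 0.026222.
For 99% confidence, z* = 2.576. Margin = 2.576·0.026222 = 0.06755.
Interval: -0.87596 ± 0.06755 → (-0.9435, -0.8084).

(-0.9435, -0.8084)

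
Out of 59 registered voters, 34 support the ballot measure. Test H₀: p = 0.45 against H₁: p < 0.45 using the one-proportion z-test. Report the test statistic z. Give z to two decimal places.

z = 1.95

With x = 34 successes in n = 59, p̂ = 0.57627.
Under H₀, SE = √(p₀(1−p₀)/n) = √(0.45·0.55/59) = √0.004194915 = 0.064768.
z = (0.57627 − 0.45)/0.064768 = 0.12627/0.064768 = 1.95.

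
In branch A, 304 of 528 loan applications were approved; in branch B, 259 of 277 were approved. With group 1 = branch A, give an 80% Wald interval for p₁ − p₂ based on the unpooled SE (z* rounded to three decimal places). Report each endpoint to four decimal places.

(-0.3927, -0.3258)

p̂₁ = 304/528 = 0.57576, p̂₂ = 259/277 = 0.93502; p̂₁ − p̂₂ = -0.35926.
Unpooled SE = √(p̂₁(1−p̂₁)/n₁ + p̂₂(1−p̂₂)/n₂) = √(0.000462615 + 0.000219348) = 0.026114.
For 80% confidence, z* = 1.282. Margin of error = 0.03348.
CI: -0.35926 ± 0.03348 = (-0.3927, -0.3258).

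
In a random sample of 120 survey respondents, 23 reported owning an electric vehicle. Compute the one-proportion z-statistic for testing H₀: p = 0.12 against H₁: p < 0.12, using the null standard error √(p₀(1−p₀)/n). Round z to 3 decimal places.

p̂ = 23/120 = 0.19167.
SE₀ = √(0.12·0.88/120) = 0.029665.
z = (0.19167 − 0.12)/0.029665 = 0.07167/0.029665 = 2.416.

z = 2.416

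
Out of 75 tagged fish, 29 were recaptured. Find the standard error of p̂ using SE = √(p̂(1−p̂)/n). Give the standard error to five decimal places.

SE = 0.05623

With x = 29 successes in n = 75, p̂ = 0.38667.
p̂(1−p̂) = 0.38667·0.61333 = 0.237156.
Dividing by n and taking the root: √0.003162080 = 0.05623.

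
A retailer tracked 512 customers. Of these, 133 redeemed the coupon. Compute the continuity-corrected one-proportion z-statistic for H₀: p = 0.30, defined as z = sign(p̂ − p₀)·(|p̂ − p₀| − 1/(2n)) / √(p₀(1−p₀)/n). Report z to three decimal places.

z = -1.938

The sample proportion is 133/512 = 0.25977. p̂ − p₀ = -0.040234.
1/(2n) = 0.000977.
Corrected numerator: |-0.040234| − 0.000977 = 0.039257.
Under H₀, SE = √(p₀(1−p₀)/n) = √(0.30·0.70/512) = √0.000410156 = 0.020252.
z = −0.039257/0.020252 = -1.938.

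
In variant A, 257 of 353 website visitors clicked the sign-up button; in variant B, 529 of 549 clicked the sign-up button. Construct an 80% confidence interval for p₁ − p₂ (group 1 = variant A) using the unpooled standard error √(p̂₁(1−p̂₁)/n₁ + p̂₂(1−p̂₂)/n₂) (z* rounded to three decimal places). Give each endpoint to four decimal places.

(-0.2676, -0.2035)

p̂₁ = 257/353 = 0.72805, p̂₂ = 529/549 = 0.96357; p̂₁ − p̂₂ = -0.23552.
SE = √(0.000560893 + 0.000063939) = √0.000624832 = 0.024997.
z* = 1.282 at the 80% level. Margin of error = 0.03205.
Interval: -0.23552 ± 0.03205 → (-0.2676, -0.2035).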